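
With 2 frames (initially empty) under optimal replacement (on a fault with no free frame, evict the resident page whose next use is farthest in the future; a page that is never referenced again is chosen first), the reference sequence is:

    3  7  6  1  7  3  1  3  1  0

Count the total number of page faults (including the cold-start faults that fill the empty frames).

3 → miss, frames (3)
7 → miss, frames (3 7)
6 → miss, evict 3, frames (7 6)
1 → miss, evict 6, frames (7 1)
7 → hit
3 → miss, evict 7, frames (1 3)
1 → hit
3 → hit
1 → hit
0 → miss, evict 3, frames (1 0)
Page faults: 6.

6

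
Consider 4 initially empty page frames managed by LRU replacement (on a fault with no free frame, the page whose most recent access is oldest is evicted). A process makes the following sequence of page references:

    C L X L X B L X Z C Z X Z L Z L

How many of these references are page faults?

6

C: fault, frames {C}
L: fault, frames {C,L}
X: fault, frames {C,L,X}
L: hit
X: hit
B: fault, frames {C,L,X,B}
L: hit
X: hit
Z: fault, evict C, frames {B,L,X,Z}
C: fault, evict B, frames {L,X,Z,C}
Z: hit
X: hit
Z: hit
L: hit
Z: hit
L: hit
Page faults: 6.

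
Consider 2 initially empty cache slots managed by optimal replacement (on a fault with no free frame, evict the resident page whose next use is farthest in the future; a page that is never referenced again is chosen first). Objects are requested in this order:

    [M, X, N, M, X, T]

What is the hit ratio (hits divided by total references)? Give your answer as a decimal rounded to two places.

0.17

M: fault, frames [M]
X: fault, frames [M, X]
N: fault, evict X, frames [M, N]
M: hit
X: fault, evict N, frames [M, X]
T: fault, evict X, frames [M, T]
Hits: 1 of 6 references → 1/6 = 0.1667.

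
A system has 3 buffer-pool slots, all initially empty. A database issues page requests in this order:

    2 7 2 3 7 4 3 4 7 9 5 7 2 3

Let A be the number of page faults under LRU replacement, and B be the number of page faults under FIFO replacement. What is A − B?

Under LRU: F F . F . F . . . F F . F F → 8 faults.
Under FIFO: F F . F . F . . . F F F F F → 9 faults.
A − B = 8 − 9 = -1.

-1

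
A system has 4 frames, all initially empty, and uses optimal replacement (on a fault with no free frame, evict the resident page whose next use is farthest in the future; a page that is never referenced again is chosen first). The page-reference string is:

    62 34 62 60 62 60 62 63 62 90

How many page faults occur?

62 → fault, frames {62}
34 → fault, frames {62,34}
62 → hit
60 → fault, frames {62,34,60}
62 → hit
60 → hit
62 → hit
63 → fault, frames {62,34,60,63}
62 → hit
90 → fault, evict 63, frames {62,34,60,90}
Page faults: 5.

5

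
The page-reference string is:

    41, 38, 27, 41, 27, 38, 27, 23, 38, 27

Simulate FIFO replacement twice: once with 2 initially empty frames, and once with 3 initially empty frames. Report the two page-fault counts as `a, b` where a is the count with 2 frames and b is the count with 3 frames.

2 frames: F F F F . F F F F F → 9 faults.
3 frames: F F F . . . . F . . → 4 faults.
4 < 9: adding a frame reduced faults, as is typical.

9, 4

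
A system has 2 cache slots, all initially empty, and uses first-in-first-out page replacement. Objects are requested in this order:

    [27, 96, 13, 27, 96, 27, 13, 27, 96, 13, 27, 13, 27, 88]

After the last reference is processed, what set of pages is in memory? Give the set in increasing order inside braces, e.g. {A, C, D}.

{27, 88}

27: fault, frames (27)
96: fault, frames (27 96)
13: fault, evict 27, frames (96 13)
27: fault, evict 96, frames (13 27)
96: fault, evict 13, frames (27 96)
27: hit
13: fault, evict 27, frames (96 13)
27: fault, evict 96, frames (13 27)
96: fault, evict 13, frames (27 96)
13: fault, evict 27, frames (96 13)
27: fault, evict 96, frames (13 27)
13: hit
27: hit
88: fault, evict 13, frames (27 88)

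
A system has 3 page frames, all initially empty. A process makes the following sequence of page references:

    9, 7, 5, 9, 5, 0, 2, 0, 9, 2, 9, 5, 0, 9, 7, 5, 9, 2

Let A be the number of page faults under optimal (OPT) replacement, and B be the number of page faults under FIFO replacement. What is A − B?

-3

Under OPT: F F F . . F F . . . . F . . F . . F → 8 faults.
Under FIFO: F F F . . F F . F . . F F . F . F F → 11 faults.
A − B = 8 − 11 = -3.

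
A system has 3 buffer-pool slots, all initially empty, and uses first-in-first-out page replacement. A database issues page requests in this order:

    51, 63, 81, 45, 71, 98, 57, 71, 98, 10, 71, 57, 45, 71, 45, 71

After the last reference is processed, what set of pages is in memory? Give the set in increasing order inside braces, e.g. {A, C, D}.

51 -> fault, frames {51}
63 -> fault, frames {51,63}
81 -> fault, frames {51,63,81}
45 -> fault, evict 51, frames {63,81,45}
71 -> fault, evict 63, frames {81,45,71}
98 -> fault, evict 81, frames {45,71,98}
57 -> fault, evict 45, frames {71,98,57}
71 -> hit
98 -> hit
10 -> fault, evict 71, frames {98,57,10}
71 -> fault, evict 98, frames {57,10,71}
57 -> hit
45 -> fault, evict 57, frames {10,71,45}
71 -> hit
45 -> hit
71 -> hit

{10, 45, 71}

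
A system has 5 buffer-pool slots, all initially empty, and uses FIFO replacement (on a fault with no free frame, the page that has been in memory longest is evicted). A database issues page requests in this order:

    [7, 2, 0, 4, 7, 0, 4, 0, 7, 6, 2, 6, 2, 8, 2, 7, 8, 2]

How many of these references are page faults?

7: miss, frames [7]
2: miss, frames [7, 2]
0: miss, frames [7, 2, 0]
4: miss, frames [7, 2, 0, 4]
7: hit
0: hit
4: hit
0: hit
7: hit
6: miss, frames [7, 2, 0, 4, 6]
2: hit
6: hit
2: hit
8: miss, evict 7, frames [2, 0, 4, 6, 8]
2: hit
7: miss, evict 2, frames [0, 4, 6, 8, 7]
8: hit
2: miss, evict 0, frames [4, 6, 8, 7, 2]
Page faults: 8.

8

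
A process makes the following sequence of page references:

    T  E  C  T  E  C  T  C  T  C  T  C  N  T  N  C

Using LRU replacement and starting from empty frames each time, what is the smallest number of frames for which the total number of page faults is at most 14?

2

f=1: 16 faults
f=2: 10 faults
f=3: 4 faults
f=4: 4 faults
Smallest f with faults ≤ 14 is 2.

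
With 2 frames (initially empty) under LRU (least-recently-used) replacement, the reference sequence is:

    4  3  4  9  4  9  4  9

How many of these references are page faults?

3

4: miss, frames (4)
3: miss, frames (4 3)
4: hit
9: miss, evict 3, frames (4 9)
4: hit
9: hit
4: hit
9: hit
Page faults: 3.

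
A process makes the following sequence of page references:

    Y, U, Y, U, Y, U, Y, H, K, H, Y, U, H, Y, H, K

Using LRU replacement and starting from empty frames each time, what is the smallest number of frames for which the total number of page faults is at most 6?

3

f=1: 16 faults
f=2: 9 faults
f=3: 6 faults
f=4: 4 faults
Smallest f with faults ≤ 6 is 3.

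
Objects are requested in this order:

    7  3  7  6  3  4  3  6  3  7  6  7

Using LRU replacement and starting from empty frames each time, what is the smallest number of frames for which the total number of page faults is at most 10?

2

f=1: 12 faults
f=2: 8 faults
f=3: 5 faults
f=4: 4 faults
Smallest f with faults ≤ 10 is 2.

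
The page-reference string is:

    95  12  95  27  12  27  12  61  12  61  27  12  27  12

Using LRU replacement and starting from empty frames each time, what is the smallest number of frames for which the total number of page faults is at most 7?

2

f=1: 14 faults
f=2: 7 faults
f=3: 4 faults
f=4: 4 faults
Smallest f with faults ≤ 7 is 2.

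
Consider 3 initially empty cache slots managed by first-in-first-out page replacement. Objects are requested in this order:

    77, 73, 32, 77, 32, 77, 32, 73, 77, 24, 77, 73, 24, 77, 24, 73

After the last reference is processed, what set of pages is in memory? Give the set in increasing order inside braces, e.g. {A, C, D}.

77 → miss, frames [77]
73 → miss, frames [77, 73]
32 → miss, frames [77, 73, 32]
77 → hit
32 → hit
77 → hit
32 → hit
73 → hit
77 → hit
24 → miss, evict 77, frames [73, 32, 24]
77 → miss, evict 73, frames [32, 24, 77]
73 → miss, evict 32, frames [24, 77, 73]
24 → hit
77 → hit
24 → hit
73 → hit

{24, 73, 77}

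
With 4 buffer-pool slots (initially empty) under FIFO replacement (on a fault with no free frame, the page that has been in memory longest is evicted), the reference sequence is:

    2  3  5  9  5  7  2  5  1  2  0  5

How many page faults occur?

2 -> miss, frames (2)
3 -> miss, frames (2 3)
5 -> miss, frames (2 3 5)
9 -> miss, frames (2 3 5 9)
5 -> hit
7 -> miss, evict 2, frames (3 5 9 7)
2 -> miss, evict 3, frames (5 9 7 2)
5 -> hit
1 -> miss, evict 5, frames (9 7 2 1)
2 -> hit
0 -> miss, evict 9, frames (7 2 1 0)
5 -> miss, evict 7, frames (2 1 0 5)
Page faults: 9.

9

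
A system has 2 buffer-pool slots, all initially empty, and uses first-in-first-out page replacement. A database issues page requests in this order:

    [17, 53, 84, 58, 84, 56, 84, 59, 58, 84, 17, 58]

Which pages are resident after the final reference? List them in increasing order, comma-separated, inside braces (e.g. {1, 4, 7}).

17 -> fault, frames {17}
53 -> fault, frames {17,53}
84 -> fault, evict 17, frames {53,84}
58 -> fault, evict 53, frames {84,58}
84 -> hit
56 -> fault, evict 84, frames {58,56}
84 -> fault, evict 58, frames {56,84}
59 -> fault, evict 56, frames {84,59}
58 -> fault, evict 84, frames {59,58}
84 -> fault, evict 59, frames {58,84}
17 -> fault, evict 58, frames {84,17}
58 -> fault, evict 84, frames {17,58}

{17, 58}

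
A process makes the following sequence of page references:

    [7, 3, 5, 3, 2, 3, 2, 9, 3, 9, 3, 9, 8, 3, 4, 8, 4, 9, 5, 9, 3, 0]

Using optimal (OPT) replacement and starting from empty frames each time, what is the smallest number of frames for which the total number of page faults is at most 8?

f=1: 22 faults
f=2: 11 faults
f=3: 10 faults
f=4: 9 faults
f=5: 8 faults
f=6: 8 faults
f=7: 8 faults
f=8: 8 faults
Smallest f with faults ≤ 8 is 5.

5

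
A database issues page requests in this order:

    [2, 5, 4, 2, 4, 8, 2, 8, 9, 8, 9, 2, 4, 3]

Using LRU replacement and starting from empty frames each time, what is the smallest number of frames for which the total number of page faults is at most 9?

3

f=1: 14 faults
f=2: 10 faults
f=3: 7 faults
f=4: 6 faults
f=5: 6 faults
f=6: 6 faults
Smallest f with faults ≤ 9 is 3.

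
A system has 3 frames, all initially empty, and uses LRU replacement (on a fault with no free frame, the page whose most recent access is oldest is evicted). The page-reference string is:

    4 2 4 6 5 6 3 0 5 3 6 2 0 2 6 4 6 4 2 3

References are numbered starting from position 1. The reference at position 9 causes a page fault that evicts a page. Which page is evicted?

pos 1: 4 → miss, frames (4)
pos 2: 2 → miss, frames (4 2)
pos 3: 4 → hit
pos 4: 6 → miss, frames (2 4 6)
pos 5: 5 → miss, evict 2, frames (4 6 5)
pos 6: 6 → hit
pos 7: 3 → miss, evict 4, frames (5 6 3)
pos 8: 0 → miss, evict 5, frames (6 3 0)
pos 9: 5 → miss, evict 6, frames (3 0 5)
At position 9, page 6 is evicted.

6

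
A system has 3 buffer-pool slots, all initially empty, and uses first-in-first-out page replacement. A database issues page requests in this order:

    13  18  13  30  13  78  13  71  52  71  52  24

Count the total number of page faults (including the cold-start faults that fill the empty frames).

8

13: miss, frames {13}
18: miss, frames {13,18}
13: hit
30: miss, frames {13,18,30}
13: hit
78: miss, evict 13, frames {18,30,78}
13: miss, evict 18, frames {30,78,13}
71: miss, evict 30, frames {78,13,71}
52: miss, evict 78, frames {13,71,52}
71: hit
52: hit
24: miss, evict 13, frames {71,52,24}
Page faults: 8.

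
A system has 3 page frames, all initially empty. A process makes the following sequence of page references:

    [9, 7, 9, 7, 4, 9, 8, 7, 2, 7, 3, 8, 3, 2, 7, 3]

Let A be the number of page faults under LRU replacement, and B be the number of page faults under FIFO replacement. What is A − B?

Under LRU: F F . . F . F F F . F F . F F . → 10 faults.
Under FIFO: F F . . F . F . F F F F . F F F → 11 faults.
A − B = 10 − 11 = -1.

-1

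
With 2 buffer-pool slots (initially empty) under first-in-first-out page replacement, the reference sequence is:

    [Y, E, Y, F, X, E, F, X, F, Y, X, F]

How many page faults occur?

Y → miss, frames (Y)
E → miss, frames (Y E)
Y → hit
F → miss, evict Y, frames (E F)
X → miss, evict E, frames (F X)
E → miss, evict F, frames (X E)
F → miss, evict X, frames (E F)
X → miss, evict E, frames (F X)
F → hit
Y → miss, evict F, frames (X Y)
X → hit
F → miss, evict X, frames (Y F)
Page faults: 9.

9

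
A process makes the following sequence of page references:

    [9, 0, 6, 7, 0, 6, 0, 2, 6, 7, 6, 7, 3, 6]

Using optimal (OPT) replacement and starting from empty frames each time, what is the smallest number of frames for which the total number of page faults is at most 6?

f=1: 14 faults
f=2: 8 faults
f=3: 6 faults
f=4: 6 faults
f=5: 6 faults
f=6: 6 faults
Smallest f with faults ≤ 6 is 3.

3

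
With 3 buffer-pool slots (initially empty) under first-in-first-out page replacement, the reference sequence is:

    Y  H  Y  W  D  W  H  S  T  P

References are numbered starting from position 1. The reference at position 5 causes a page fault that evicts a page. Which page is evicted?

pos 1: Y: miss, frames {Y}
pos 2: H: miss, frames {Y,H}
pos 3: Y: hit
pos 4: W: miss, frames {Y,H,W}
pos 5: D: miss, evict Y, frames {H,W,D}
At position 5, page Y is evicted.

Y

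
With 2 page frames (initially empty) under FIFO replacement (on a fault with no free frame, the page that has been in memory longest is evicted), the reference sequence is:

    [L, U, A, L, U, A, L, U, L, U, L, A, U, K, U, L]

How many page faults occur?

12

L: fault, frames (L)
U: fault, frames (L U)
A: fault, evict L, frames (U A)
L: fault, evict U, frames (A L)
U: fault, evict A, frames (L U)
A: fault, evict L, frames (U A)
L: fault, evict U, frames (A L)
U: fault, evict A, frames (L U)
L: hit
U: hit
L: hit
A: fault, evict L, frames (U A)
U: hit
K: fault, evict U, frames (A K)
U: fault, evict A, frames (K U)
L: fault, evict K, frames (U L)
Page faults: 12.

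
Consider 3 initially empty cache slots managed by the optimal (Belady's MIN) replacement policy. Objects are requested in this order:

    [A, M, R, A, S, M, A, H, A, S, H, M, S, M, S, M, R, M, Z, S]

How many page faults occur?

A: miss, frames {A}
M: miss, frames {A,M}
R: miss, frames {A,M,R}
A: hit
S: miss, evict R, frames {A,M,S}
M: hit
A: hit
H: miss, evict M, frames {A,S,H}
A: hit
S: hit
H: hit
M: miss, evict H, frames {A,S,M}
S: hit
M: hit
S: hit
M: hit
R: miss, evict A, frames {S,M,R}
M: hit
Z: miss, evict R, frames {S,M,Z}
S: hit
Page faults: 8.

8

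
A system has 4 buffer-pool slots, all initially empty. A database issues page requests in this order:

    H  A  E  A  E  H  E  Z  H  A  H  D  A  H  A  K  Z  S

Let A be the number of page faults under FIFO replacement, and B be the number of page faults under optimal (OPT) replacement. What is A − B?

3

Under FIFO: F F F . . . . F . . . F . F F F F F → 10 faults.
Under OPT: F F F . . . . F . . . F . . . F . F → 7 faults.
A − B = 10 − 7 = 3.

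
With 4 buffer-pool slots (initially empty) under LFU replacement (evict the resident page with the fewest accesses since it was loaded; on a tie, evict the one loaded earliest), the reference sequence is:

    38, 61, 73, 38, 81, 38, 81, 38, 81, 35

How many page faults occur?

5

38: miss, frames {38}
61: miss, frames {38,61}
73: miss, frames {38,61,73}
38: hit
81: miss, frames {38,61,73,81}
38: hit
81: hit
38: hit
81: hit
35: miss, evict 61, frames {38,73,81,35}
Page faults: 5.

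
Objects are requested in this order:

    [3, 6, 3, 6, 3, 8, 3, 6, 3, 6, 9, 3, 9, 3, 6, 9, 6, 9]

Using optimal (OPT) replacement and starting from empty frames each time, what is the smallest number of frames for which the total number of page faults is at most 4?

3

f=1: 18 faults
f=2: 6 faults
f=3: 4 faults
f=4: 4 faults
Smallest f with faults ≤ 4 is 3.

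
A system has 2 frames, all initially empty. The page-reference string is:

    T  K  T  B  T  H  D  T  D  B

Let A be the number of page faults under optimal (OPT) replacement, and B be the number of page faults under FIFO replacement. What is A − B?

-2

Under OPT: F F . F . F F . . F → 6 faults.
Under FIFO: F F . F F F F F . F → 8 faults.
A − B = 6 − 8 = -2.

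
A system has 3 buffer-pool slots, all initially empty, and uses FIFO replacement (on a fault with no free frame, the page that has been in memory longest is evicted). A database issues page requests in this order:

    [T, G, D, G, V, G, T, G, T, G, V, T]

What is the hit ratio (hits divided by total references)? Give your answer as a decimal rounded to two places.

T: miss, frames (T)
G: miss, frames (T G)
D: miss, frames (T G D)
G: hit
V: miss, evict T, frames (G D V)
G: hit
T: miss, evict G, frames (D V T)
G: miss, evict D, frames (V T G)
T: hit
G: hit
V: hit
T: hit
Hits: 6 of 12 references → 6/12 = 0.5000.

0.50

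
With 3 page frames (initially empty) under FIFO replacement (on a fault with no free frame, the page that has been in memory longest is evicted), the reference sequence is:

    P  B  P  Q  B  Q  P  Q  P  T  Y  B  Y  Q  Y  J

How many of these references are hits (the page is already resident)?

8

P: fault, frames {P}
B: fault, frames {P,B}
P: hit
Q: fault, frames {P,B,Q}
B: hit
Q: hit
P: hit
Q: hit
P: hit
T: fault, evict P, frames {B,Q,T}
Y: fault, evict B, frames {Q,T,Y}
B: fault, evict Q, frames {T,Y,B}
Y: hit
Q: fault, evict T, frames {Y,B,Q}
Y: hit
J: fault, evict Y, frames {B,Q,J}
Hits: 8.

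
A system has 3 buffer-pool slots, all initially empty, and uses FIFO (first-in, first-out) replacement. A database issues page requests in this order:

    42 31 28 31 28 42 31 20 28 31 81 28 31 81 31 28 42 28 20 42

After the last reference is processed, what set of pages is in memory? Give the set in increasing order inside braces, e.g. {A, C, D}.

{20, 28, 42}

42 → miss, frames {42}
31 → miss, frames {42,31}
28 → miss, frames {42,31,28}
31 → hit
28 → hit
42 → hit
31 → hit
20 → miss, evict 42, frames {31,28,20}
28 → hit
31 → hit
81 → miss, evict 31, frames {28,20,81}
28 → hit
31 → miss, evict 28, frames {20,81,31}
81 → hit
31 → hit
28 → miss, evict 20, frames {81,31,28}
42 → miss, evict 81, frames {31,28,42}
28 → hit
20 → miss, evict 31, frames {28,42,20}
42 → hit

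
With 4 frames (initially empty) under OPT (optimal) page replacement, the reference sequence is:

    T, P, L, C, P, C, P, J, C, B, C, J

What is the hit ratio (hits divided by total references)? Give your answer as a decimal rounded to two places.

0.50

T -> miss, frames {T}
P -> miss, frames {T,P}
L -> miss, frames {T,P,L}
C -> miss, frames {T,P,L,C}
P -> hit
C -> hit
P -> hit
J -> miss, evict L, frames {T,P,C,J}
C -> hit
B -> miss, evict P, frames {T,C,J,B}
C -> hit
J -> hit
Hits: 6 of 12 references → 6/12 = 0.5000.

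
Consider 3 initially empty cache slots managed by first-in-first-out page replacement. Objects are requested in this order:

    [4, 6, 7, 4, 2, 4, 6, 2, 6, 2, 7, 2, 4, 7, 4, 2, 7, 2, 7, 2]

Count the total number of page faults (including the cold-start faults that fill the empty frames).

9

4 -> miss, frames {4}
6 -> miss, frames {4,6}
7 -> miss, frames {4,6,7}
4 -> hit
2 -> miss, evict 4, frames {6,7,2}
4 -> miss, evict 6, frames {7,2,4}
6 -> miss, evict 7, frames {2,4,6}
2 -> hit
6 -> hit
2 -> hit
7 -> miss, evict 2, frames {4,6,7}
2 -> miss, evict 4, frames {6,7,2}
4 -> miss, evict 6, frames {7,2,4}
7 -> hit
4 -> hit
2 -> hit
7 -> hit
2 -> hit
7 -> hit
2 -> hit
Page faults: 9.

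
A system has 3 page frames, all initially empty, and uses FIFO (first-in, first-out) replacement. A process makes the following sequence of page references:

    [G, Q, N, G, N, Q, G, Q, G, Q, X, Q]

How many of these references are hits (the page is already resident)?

G → miss, frames (G)
Q → miss, frames (G Q)
N → miss, frames (G Q N)
G → hit
N → hit
Q → hit
G → hit
Q → hit
G → hit
Q → hit
X → miss, evict G, frames (Q N X)
Q → hit
Hits: 8.

8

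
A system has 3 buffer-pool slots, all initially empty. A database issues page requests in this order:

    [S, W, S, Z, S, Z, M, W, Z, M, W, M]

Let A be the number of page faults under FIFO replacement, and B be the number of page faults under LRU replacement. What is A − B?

Under FIFO: F F . F . . F . . . . . → 4 faults.
Under LRU: F F . F . . F F . . . . → 5 faults.
A − B = 4 − 5 = -1.

-1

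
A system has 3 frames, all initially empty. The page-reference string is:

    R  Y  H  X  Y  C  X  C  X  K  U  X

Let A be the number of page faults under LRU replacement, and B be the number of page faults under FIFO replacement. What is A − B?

-1

Under LRU: F F F F . F . . . F F . → 7 faults.
Under FIFO: F F F F . F . . . F F F → 8 faults.
A − B = 7 − 8 = -1.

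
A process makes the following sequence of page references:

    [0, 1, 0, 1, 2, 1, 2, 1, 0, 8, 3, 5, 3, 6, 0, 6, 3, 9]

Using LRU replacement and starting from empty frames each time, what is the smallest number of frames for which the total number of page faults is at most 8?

5

f=1: 18 faults
f=2: 11 faults
f=3: 9 faults
f=4: 9 faults
f=5: 8 faults
f=6: 8 faults
f=7: 8 faults
f=8: 8 faults
Smallest f with faults ≤ 8 is 5.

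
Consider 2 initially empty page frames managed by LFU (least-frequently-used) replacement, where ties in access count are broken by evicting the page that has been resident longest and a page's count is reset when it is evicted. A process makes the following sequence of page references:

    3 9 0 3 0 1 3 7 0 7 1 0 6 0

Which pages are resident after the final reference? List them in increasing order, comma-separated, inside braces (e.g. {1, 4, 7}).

{0, 6}

3 → fault, frames (3)
9 → fault, frames (3 9)
0 → fault, evict 3, frames (9 0)
3 → fault, evict 9, frames (0 3)
0 → hit
1 → fault, evict 3, frames (0 1)
3 → fault, evict 1, frames (0 3)
7 → fault, evict 3, frames (0 7)
0 → hit
7 → hit
1 → fault, evict 7, frames (0 1)
0 → hit
6 → fault, evict 1, frames (0 6)
0 → hit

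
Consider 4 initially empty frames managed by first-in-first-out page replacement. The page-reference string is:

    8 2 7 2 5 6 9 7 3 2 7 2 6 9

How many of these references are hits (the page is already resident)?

8 → miss, frames (8)
2 → miss, frames (8 2)
7 → miss, frames (8 2 7)
2 → hit
5 → miss, frames (8 2 7 5)
6 → miss, evict 8, frames (2 7 5 6)
9 → miss, evict 2, frames (7 5 6 9)
7 → hit
3 → miss, evict 7, frames (5 6 9 3)
2 → miss, evict 5, frames (6 9 3 2)
7 → miss, evict 6, frames (9 3 2 7)
2 → hit
6 → miss, evict 9, frames (3 2 7 6)
9 → miss, evict 3, frames (2 7 6 9)
Hits: 3.

3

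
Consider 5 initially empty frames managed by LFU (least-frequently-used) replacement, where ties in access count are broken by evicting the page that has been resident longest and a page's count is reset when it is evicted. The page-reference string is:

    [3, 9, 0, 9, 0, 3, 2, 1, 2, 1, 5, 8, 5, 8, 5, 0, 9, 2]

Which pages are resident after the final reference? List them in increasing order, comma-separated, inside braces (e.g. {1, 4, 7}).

{0, 1, 2, 5, 9}

3 -> fault, frames {3}
9 -> fault, frames {3,9}
0 -> fault, frames {3,9,0}
9 -> hit
0 -> hit
3 -> hit
2 -> fault, frames {3,9,0,2}
1 -> fault, frames {3,9,0,2,1}
2 -> hit
1 -> hit
5 -> fault, evict 3, frames {9,0,2,1,5}
8 -> fault, evict 5, frames {9,0,2,1,8}
5 -> fault, evict 8, frames {9,0,2,1,5}
8 -> fault, evict 5, frames {9,0,2,1,8}
5 -> fault, evict 8, frames {9,0,2,1,5}
0 -> hit
9 -> hit
2 -> hit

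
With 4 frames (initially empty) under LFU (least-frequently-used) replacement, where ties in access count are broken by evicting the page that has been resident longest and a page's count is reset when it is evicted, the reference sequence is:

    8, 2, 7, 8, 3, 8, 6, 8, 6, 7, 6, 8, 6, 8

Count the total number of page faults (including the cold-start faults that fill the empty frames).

8: fault, frames [8]
2: fault, frames [8, 2]
7: fault, frames [8, 2, 7]
8: hit
3: fault, frames [8, 2, 7, 3]
8: hit
6: fault, evict 2, frames [8, 7, 3, 6]
8: hit
6: hit
7: hit
6: hit
8: hit
6: hit
8: hit
Page faults: 5.

5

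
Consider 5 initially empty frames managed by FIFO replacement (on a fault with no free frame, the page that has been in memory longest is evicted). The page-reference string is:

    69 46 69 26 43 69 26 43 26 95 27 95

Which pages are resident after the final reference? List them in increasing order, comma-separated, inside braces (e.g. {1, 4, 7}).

{26, 27, 43, 46, 95}

69 -> fault, frames (69)
46 -> fault, frames (69 46)
69 -> hit
26 -> fault, frames (69 46 26)
43 -> fault, frames (69 46 26 43)
69 -> hit
26 -> hit
43 -> hit
26 -> hit
95 -> fault, frames (69 46 26 43 95)
27 -> fault, evict 69, frames (46 26 43 95 27)
95 -> hit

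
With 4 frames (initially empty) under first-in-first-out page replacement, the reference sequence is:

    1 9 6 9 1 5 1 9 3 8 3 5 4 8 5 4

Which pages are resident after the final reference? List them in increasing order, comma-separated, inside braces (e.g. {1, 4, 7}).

1 → miss, frames [1]
9 → miss, frames [1, 9]
6 → miss, frames [1, 9, 6]
9 → hit
1 → hit
5 → miss, frames [1, 9, 6, 5]
1 → hit
9 → hit
3 → miss, evict 1, frames [9, 6, 5, 3]
8 → miss, evict 9, frames [6, 5, 3, 8]
3 → hit
5 → hit
4 → miss, evict 6, frames [5, 3, 8, 4]
8 → hit
5 → hit
4 → hit

{3, 4, 5, 8}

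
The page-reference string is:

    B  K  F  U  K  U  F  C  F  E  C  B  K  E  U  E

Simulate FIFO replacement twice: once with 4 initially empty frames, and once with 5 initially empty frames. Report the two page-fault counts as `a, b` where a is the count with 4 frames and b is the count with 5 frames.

9, 8

4 frames: F F F F . . . F . F . F F . F . → 9 faults.
5 frames: F F F F . . . F . F . F F . . . → 8 faults.
8 < 9: adding a frame reduced faults, as is typical.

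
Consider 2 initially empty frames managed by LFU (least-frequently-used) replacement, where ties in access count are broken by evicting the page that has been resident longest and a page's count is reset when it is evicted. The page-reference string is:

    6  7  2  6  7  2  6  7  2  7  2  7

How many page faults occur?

6 → miss, frames (6)
7 → miss, frames (6 7)
2 → miss, evict 6, frames (7 2)
6 → miss, evict 7, frames (2 6)
7 → miss, evict 2, frames (6 7)
2 → miss, evict 6, frames (7 2)
6 → miss, evict 7, frames (2 6)
7 → miss, evict 2, frames (6 7)
2 → miss, evict 6, frames (7 2)
7 → hit
2 → hit
7 → hit
Page faults: 9.

9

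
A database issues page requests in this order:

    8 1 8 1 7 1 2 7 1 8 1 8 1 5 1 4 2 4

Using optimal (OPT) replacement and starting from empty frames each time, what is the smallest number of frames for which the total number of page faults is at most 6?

4

f=1: 18 faults
f=2: 9 faults
f=3: 7 faults
f=4: 6 faults
f=5: 6 faults
f=6: 6 faults
Smallest f with faults ≤ 6 is 4.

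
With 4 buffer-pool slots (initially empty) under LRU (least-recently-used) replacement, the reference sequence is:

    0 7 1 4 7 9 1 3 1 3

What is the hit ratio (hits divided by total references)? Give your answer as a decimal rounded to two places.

0.40

0 -> fault, frames [0]
7 -> fault, frames [0, 7]
1 -> fault, frames [0, 7, 1]
4 -> fault, frames [0, 7, 1, 4]
7 -> hit
9 -> fault, evict 0, frames [1, 4, 7, 9]
1 -> hit
3 -> fault, evict 4, frames [7, 9, 1, 3]
1 -> hit
3 -> hit
Hits: 4 of 10 references → 4/10 = 0.4000.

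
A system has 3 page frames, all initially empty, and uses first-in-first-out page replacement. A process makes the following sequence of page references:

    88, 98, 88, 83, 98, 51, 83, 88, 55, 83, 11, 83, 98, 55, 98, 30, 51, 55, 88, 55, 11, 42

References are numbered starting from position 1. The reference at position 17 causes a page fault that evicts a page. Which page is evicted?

98

pos 1: 88 -> miss, frames [88]
pos 2: 98 -> miss, frames [88, 98]
pos 3: 88 -> hit
pos 4: 83 -> miss, frames [88, 98, 83]
pos 5: 98 -> hit
pos 6: 51 -> miss, evict 88, frames [98, 83, 51]
pos 7: 83 -> hit
pos 8: 88 -> miss, evict 98, frames [83, 51, 88]
pos 9: 55 -> miss, evict 83, frames [51, 88, 55]
pos 10: 83 -> miss, evict 51, frames [88, 55, 83]
pos 11: 11 -> miss, evict 88, frames [55, 83, 11]
pos 12: 83 -> hit
pos 13: 98 -> miss, evict 55, frames [83, 11, 98]
pos 14: 55 -> miss, evict 83, frames [11, 98, 55]
pos 15: 98 -> hit
pos 16: 30 -> miss, evict 11, frames [98, 55, 30]
pos 17: 51 -> miss, evict 98, frames [55, 30, 51]
At position 17, page 98 is evicted.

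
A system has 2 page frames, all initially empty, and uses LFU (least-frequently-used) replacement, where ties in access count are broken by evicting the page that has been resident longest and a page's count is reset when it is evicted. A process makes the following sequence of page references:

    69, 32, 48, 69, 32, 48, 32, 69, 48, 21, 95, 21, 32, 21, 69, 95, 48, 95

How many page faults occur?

69 -> fault, frames [69]
32 -> fault, frames [69, 32]
48 -> fault, evict 69, frames [32, 48]
69 -> fault, evict 32, frames [48, 69]
32 -> fault, evict 48, frames [69, 32]
48 -> fault, evict 69, frames [32, 48]
32 -> hit
69 -> fault, evict 48, frames [32, 69]
48 -> fault, evict 69, frames [32, 48]
21 -> fault, evict 48, frames [32, 21]
95 -> fault, evict 21, frames [32, 95]
21 -> fault, evict 95, frames [32, 21]
32 -> hit
21 -> hit
69 -> fault, evict 21, frames [32, 69]
95 -> fault, evict 69, frames [32, 95]
48 -> fault, evict 95, frames [32, 48]
95 -> fault, evict 48, frames [32, 95]
Page faults: 15.

15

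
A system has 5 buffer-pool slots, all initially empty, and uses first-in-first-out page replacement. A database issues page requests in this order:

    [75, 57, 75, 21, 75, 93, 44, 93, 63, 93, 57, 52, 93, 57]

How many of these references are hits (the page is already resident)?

75: miss, frames {75}
57: miss, frames {75,57}
75: hit
21: miss, frames {75,57,21}
75: hit
93: miss, frames {75,57,21,93}
44: miss, frames {75,57,21,93,44}
93: hit
63: miss, evict 75, frames {57,21,93,44,63}
93: hit
57: hit
52: miss, evict 57, frames {21,93,44,63,52}
93: hit
57: miss, evict 21, frames {93,44,63,52,57}
Hits: 6.

6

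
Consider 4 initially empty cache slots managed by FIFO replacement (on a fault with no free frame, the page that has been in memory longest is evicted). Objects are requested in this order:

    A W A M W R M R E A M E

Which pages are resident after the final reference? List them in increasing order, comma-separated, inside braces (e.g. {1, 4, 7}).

{A, E, M, R}

A → miss, frames [A]
W → miss, frames [A, W]
A → hit
M → miss, frames [A, W, M]
W → hit
R → miss, frames [A, W, M, R]
M → hit
R → hit
E → miss, evict A, frames [W, M, R, E]
A → miss, evict W, frames [M, R, E, A]
M → hit
E → hit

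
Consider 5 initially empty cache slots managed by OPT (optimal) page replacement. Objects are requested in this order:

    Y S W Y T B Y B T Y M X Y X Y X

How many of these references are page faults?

7

Y -> fault, frames (Y)
S -> fault, frames (Y S)
W -> fault, frames (Y S W)
Y -> hit
T -> fault, frames (Y S W T)
B -> fault, frames (Y S W T B)
Y -> hit
B -> hit
T -> hit
Y -> hit
M -> fault, evict B, frames (Y S W T M)
X -> fault, evict M, frames (Y S W T X)
Y -> hit
X -> hit
Y -> hit
X -> hit
Page faults: 7.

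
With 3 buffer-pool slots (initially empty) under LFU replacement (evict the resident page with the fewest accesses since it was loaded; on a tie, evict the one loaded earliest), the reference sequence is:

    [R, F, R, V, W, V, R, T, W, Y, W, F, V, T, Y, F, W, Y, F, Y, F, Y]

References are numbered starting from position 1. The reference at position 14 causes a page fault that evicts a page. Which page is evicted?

F

pos 1: R → miss, frames [R]
pos 2: F → miss, frames [R, F]
pos 3: R → hit
pos 4: V → miss, frames [R, F, V]
pos 5: W → miss, evict F, frames [R, V, W]
pos 6: V → hit
pos 7: R → hit
pos 8: T → miss, evict W, frames [R, V, T]
pos 9: W → miss, evict T, frames [R, V, W]
pos 10: Y → miss, evict W, frames [R, V, Y]
pos 11: W → miss, evict Y, frames [R, V, W]
pos 12: F → miss, evict W, frames [R, V, F]
pos 13: V → hit
pos 14: T → miss, evict F, frames [R, V, T]
At position 14, page F is evicted.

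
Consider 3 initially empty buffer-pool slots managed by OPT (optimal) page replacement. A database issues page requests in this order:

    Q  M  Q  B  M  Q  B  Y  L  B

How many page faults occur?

5

Q → fault, frames [Q]
M → fault, frames [Q, M]
Q → hit
B → fault, frames [Q, M, B]
M → hit
Q → hit
B → hit
Y → fault, evict M, frames [Q, B, Y]
L → fault, evict Y, frames [Q, B, L]
B → hit
Page faults: 5.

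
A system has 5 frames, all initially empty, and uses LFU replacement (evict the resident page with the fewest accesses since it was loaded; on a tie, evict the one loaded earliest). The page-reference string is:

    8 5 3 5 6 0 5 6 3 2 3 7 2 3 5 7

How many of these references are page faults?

7

8 -> fault, frames (8)
5 -> fault, frames (8 5)
3 -> fault, frames (8 5 3)
5 -> hit
6 -> fault, frames (8 5 3 6)
0 -> fault, frames (8 5 3 6 0)
5 -> hit
6 -> hit
3 -> hit
2 -> fault, evict 8, frames (5 3 6 0 2)
3 -> hit
7 -> fault, evict 0, frames (5 3 6 2 7)
2 -> hit
3 -> hit
5 -> hit
7 -> hit
Page faults: 7.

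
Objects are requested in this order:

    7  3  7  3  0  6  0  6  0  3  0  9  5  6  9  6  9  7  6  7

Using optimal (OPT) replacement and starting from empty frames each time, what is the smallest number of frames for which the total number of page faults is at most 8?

f=1: 20 faults
f=2: 9 faults
f=3: 7 faults
f=4: 6 faults
f=5: 6 faults
f=6: 6 faults
Smallest f with faults ≤ 8 is 3.

3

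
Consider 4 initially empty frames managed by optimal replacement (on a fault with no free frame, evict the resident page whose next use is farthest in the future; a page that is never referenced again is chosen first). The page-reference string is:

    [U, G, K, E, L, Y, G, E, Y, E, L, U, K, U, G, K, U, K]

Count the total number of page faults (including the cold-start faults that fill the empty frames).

8

U -> miss, frames (U)
G -> miss, frames (U G)
K -> miss, frames (U G K)
E -> miss, frames (U G K E)
L -> miss, evict K, frames (U G E L)
Y -> miss, evict U, frames (G E L Y)
G -> hit
E -> hit
Y -> hit
E -> hit
L -> hit
U -> miss, evict Y, frames (G E L U)
K -> miss, evict L, frames (G E U K)
U -> hit
G -> hit
K -> hit
U -> hit
K -> hit
Page faults: 8.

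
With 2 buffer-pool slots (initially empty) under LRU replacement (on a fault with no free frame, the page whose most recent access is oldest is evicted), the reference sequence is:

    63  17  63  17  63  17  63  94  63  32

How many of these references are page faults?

4

63: fault, frames [63]
17: fault, frames [63, 17]
63: hit
17: hit
63: hit
17: hit
63: hit
94: fault, evict 17, frames [63, 94]
63: hit
32: fault, evict 94, frames [63, 32]
Page faults: 4.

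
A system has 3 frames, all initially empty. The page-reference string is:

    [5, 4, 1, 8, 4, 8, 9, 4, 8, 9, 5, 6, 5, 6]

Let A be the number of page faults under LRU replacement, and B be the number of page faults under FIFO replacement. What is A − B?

Under LRU: F F F F . . F . . . F F . . → 7 faults.
Under FIFO: F F F F . . F F . . F F . . → 8 faults.
A − B = 7 − 8 = -1.

-1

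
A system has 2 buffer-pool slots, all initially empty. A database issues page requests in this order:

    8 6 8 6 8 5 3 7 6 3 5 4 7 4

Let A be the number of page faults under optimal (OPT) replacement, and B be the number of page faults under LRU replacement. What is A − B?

-2

Under OPT: F F . . . F F F . F F F . . → 8 faults.
Under LRU: F F . . . F F F F F F F F . → 10 faults.
A − B = 8 − 10 = -2.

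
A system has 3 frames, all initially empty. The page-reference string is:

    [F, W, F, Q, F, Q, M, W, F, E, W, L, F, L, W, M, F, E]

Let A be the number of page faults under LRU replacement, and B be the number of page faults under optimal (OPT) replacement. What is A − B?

Under LRU: F F . F . . F F F F . F F . . F F F → 12 faults.
Under OPT: F F . F . . F . . F . F . . . F . F → 8 faults.
A − B = 12 − 8 = 4.

4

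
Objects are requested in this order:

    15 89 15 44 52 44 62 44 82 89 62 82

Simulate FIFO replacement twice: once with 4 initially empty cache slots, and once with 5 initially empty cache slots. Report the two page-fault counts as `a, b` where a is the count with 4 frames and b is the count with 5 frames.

7, 6

4 frames: F F . F F . F . F F . . → 7 faults.
5 frames: F F . F F . F . F . . . → 6 faults.
6 < 7: adding a frame reduced faults, as is typical.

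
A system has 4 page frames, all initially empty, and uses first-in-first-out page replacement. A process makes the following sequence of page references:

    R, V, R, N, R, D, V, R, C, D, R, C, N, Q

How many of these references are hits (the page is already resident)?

7

R → fault, frames (R)
V → fault, frames (R V)
R → hit
N → fault, frames (R V N)
R → hit
D → fault, frames (R V N D)
V → hit
R → hit
C → fault, evict R, frames (V N D C)
D → hit
R → fault, evict V, frames (N D C R)
C → hit
N → hit
Q → fault, evict N, frames (D C R Q)
Hits: 7.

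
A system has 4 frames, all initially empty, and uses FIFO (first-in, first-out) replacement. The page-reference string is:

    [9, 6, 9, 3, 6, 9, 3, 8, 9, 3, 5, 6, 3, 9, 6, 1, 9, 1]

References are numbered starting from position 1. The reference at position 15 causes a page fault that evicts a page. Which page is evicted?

3

pos 1: 9 -> miss, frames [9]
pos 2: 6 -> miss, frames [9, 6]
pos 3: 9 -> hit
pos 4: 3 -> miss, frames [9, 6, 3]
pos 5: 6 -> hit
pos 6: 9 -> hit
pos 7: 3 -> hit
pos 8: 8 -> miss, frames [9, 6, 3, 8]
pos 9: 9 -> hit
pos 10: 3 -> hit
pos 11: 5 -> miss, evict 9, frames [6, 3, 8, 5]
pos 12: 6 -> hit
pos 13: 3 -> hit
pos 14: 9 -> miss, evict 6, frames [3, 8, 5, 9]
pos 15: 6 -> miss, evict 3, frames [8, 5, 9, 6]
At position 15, page 3 is evicted.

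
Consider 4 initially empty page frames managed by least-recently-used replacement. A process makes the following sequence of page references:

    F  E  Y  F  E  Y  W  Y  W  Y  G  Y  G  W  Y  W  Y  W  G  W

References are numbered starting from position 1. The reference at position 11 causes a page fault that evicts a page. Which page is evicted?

pos 1: F → miss, frames [F]
pos 2: E → miss, frames [F, E]
pos 3: Y → miss, frames [F, E, Y]
pos 4: F → hit
pos 5: E → hit
pos 6: Y → hit
pos 7: W → miss, frames [F, E, Y, W]
pos 8: Y → hit
pos 9: W → hit
pos 10: Y → hit
pos 11: G → miss, evict F, frames [E, W, Y, G]
At position 11, page F is evicted.

F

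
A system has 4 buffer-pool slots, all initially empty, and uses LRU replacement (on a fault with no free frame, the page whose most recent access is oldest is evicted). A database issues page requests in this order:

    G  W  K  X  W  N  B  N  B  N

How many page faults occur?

6

G → miss, frames (G)
W → miss, frames (G W)
K → miss, frames (G W K)
X → miss, frames (G W K X)
W → hit
N → miss, evict G, frames (K X W N)
B → miss, evict K, frames (X W N B)
N → hit
B → hit
N → hit
Page faults: 6.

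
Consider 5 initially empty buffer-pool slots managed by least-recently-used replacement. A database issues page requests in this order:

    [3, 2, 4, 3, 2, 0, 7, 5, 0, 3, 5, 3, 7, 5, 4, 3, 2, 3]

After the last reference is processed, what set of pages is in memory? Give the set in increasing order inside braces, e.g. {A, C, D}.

3 -> fault, frames [3]
2 -> fault, frames [3, 2]
4 -> fault, frames [3, 2, 4]
3 -> hit
2 -> hit
0 -> fault, frames [4, 3, 2, 0]
7 -> fault, frames [4, 3, 2, 0, 7]
5 -> fault, evict 4, frames [3, 2, 0, 7, 5]
0 -> hit
3 -> hit
5 -> hit
3 -> hit
7 -> hit
5 -> hit
4 -> fault, evict 2, frames [0, 3, 7, 5, 4]
3 -> hit
2 -> fault, evict 0, frames [7, 5, 4, 3, 2]
3 -> hit

{2, 3, 4, 5, 7}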